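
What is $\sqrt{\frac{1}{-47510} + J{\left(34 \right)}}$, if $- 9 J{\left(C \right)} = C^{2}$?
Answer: $\frac{i \sqrt{2609323743190}}{142530} \approx 11.333 i$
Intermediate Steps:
$J{\left(C \right)} = - \frac{C^{2}}{9}$
$\sqrt{\frac{1}{-47510} + J{\left(34 \right)}} = \sqrt{\frac{1}{-47510} - \frac{34^{2}}{9}} = \sqrt{- \frac{1}{47510} - \frac{1156}{9}} = \sqrt{- \frac{54921569}{427590}} = \frac{i \sqrt{2609323743190}}{142530}$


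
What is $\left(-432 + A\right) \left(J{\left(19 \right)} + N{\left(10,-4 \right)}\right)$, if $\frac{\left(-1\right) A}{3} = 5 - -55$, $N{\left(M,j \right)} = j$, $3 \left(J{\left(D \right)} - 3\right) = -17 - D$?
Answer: $7956$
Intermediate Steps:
$J{\left(D \right)} = - \frac{8}{3} - \frac{D}{3}$ ($J{\left(D \right)} = 3 + \frac{-17 - D}{3} = 3 - \left(\frac{17}{3} + \frac{D}{3}\right) = - \frac{8}{3} - \frac{D}{3}$)
$A = -180$ ($A = - 3 \left(5 - -55\right) = - 3 \left(5 + 55\right) = \left(-3\right) 60 = -180$)
$\left(-432 + A\right) \left(J{\left(19 \right)} + N{\left(10,-4 \right)}\right) = \left(-432 - 180\right) \left(\left(- \frac{8}{3} - \frac{19}{3}\right) - 4\right) = - 612 \left(\left(- \frac{8}{3} - \frac{19}{3}\right) - 4\right) = - 612 \left(-9 - 4\right) = \left(-612\right) \left(-13\right) = 7956$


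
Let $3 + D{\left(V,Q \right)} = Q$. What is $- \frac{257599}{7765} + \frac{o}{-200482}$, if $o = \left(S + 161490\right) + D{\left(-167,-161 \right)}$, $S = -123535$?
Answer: $- \frac{51937409833}{1556742730} \approx -33.363$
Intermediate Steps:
$D{\left(V,Q \right)} = -3 + Q$
$o = 37791$ ($o = \left(-123535 + 161490\right) - 164 = 37955 - 164 = 37791$)
$- \frac{257599}{7765} + \frac{o}{-200482} = - \frac{257599}{7765} + \frac{37791}{-200482} = \left(-257599\right) \frac{1}{7765} + 37791 \left(- \frac{1}{200482}\right) = - \frac{257599}{7765} - \frac{37791}{200482} = - \frac{51937409833}{1556742730}$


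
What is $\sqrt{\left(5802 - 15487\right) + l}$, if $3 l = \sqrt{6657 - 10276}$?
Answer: $\frac{\sqrt{-87165 + 3 i \sqrt{3619}}}{3} \approx 0.10188 + 98.412 i$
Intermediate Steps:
$l = \frac{i \sqrt{3619}}{3}$ ($l = \frac{\sqrt{6657 - 10276}}{3} = \frac{\sqrt{-3619}}{3} = \frac{i \sqrt{3619}}{3} \approx 20.053 i$)
$\sqrt{\left(5802 - 15487\right) + l} = \sqrt{\left(5802 - 15487\right) + \frac{i \sqrt{3619}}{3}} = \sqrt{-9685 + \frac{i \sqrt{3619}}{3}}$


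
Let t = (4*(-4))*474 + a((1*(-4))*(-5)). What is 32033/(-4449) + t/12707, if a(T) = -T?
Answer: -440873527/56533443 ≈ -7.7985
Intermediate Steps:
t = -7604 (t = (4*(-4))*474 - 1*(-4)*(-5) = -16*474 - (-4)*(-5) = -7584 - 1*20 = -7584 - 20 = -7604)
32033/(-4449) + t/12707 = 32033/(-4449) - 7604/12707 = 32033*(-1/4449) - 7604*1/12707 = -32033/4449 - 7604/12707 = -440873527/56533443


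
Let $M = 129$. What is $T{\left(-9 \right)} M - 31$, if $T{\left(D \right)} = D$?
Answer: $-1192$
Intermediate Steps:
$T{\left(-9 \right)} M - 31 = \left(-9\right) 129 - 31 = -1161 - 31 = -1192$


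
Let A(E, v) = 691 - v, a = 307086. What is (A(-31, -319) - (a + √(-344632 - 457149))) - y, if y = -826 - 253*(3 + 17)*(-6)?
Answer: -335610 - 19*I*√2221 ≈ -3.3561e+5 - 895.42*I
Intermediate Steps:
y = 29534 (y = -826 - 5060*(-6) = -826 - 253*(-120) = -826 + 30360 = 29534)
(A(-31, -319) - (a + √(-344632 - 457149))) - y = ((691 - 1*(-319)) - (307086 + √(-344632 - 457149))) - 1*29534 = ((691 + 319) - (307086 + √(-801781))) - 29534 = (1010 - (307086 + 19*I*√2221)) - 29534 = (1010 + (-307086 - 19*I*√2221)) - 29534 = (-306076 - 19*I*√2221) - 29534 = -335610 - 19*I*√2221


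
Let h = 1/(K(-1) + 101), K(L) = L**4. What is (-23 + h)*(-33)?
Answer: 25795/34 ≈ 758.68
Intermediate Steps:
h = 1/102 (h = 1/((-1)**4 + 101) = 1/(1 + 101) = 1/102 ≈ 0.0098039)
(-23 + h)*(-33) = (-23 + 1/102)*(-33) = -2345/102*(-33) = 25795/34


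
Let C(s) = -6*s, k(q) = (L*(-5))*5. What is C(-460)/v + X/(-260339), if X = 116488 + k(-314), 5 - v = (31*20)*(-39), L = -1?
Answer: -419866253/1259259743 ≈ -0.33342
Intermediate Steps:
k(q) = 25 (k(q) = -1*(-5)*5 = 5*5 = 25)
v = 24185 (v = 5 - 31*20*(-39) = 5 - 620*(-39) = 5 - 1*(-24180) = 5 + 24180 = 24185)
X = 116513 (X = 116488 + 25 = 116513)
C(-460)/v + X/(-260339) = -6*(-460)/24185 + 116513/(-260339) = 2760*(1/24185) + 116513*(-1/260339) = 552/4837 - 116513/260339 = -419866253/1259259743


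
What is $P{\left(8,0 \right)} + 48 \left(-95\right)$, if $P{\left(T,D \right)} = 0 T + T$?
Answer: $-4552$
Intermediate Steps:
$P{\left(T,D \right)} = T$ ($P{\left(T,D \right)} = 0 + T = T$)
$P{\left(8,0 \right)} + 48 \left(-95\right) = 8 + 48 \left(-95\right) = 8 - 4560 = -4552$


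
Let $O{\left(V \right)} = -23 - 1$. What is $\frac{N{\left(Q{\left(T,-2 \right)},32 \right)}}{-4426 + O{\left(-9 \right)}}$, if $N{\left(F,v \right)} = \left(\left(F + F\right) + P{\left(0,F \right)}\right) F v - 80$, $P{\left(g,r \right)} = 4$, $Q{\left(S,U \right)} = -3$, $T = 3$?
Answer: $- \frac{56}{2225} \approx -0.025169$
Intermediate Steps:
$O{\left(V \right)} = -24$
$N{\left(F,v \right)} = -80 + F v \left(4 + 2 F\right)$ ($N{\left(F,v \right)} = \left(\left(F + F\right) + 4\right) F v - 80 = \left(2 F + 4\right) F v - 80 = \left(4 + 2 F\right) F v - 80 = F \left(4 + 2 F\right) v - 80 = F v \left(4 + 2 F\right) - 80 = -80 + F v \left(4 + 2 F\right)$)
$\frac{N{\left(Q{\left(T,-2 \right)},32 \right)}}{-4426 + O{\left(-9 \right)}} = \frac{-80 + 2 \cdot 32 \left(-3\right)^{2} + 4 \left(-3\right) 32}{-4426 - 24} = \frac{-80 + 2 \cdot 32 \cdot 9 - 384}{-4450} = \left(-80 + 576 - 384\right) \left(- \frac{1}{4450}\right) = 112 \left(- \frac{1}{4450}\right) = - \frac{56}{2225}$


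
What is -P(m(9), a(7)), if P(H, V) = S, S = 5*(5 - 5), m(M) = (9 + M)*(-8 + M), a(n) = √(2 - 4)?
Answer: 0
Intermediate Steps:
a(n) = I*√2 (a(n) = √(-2) = I*√2)
m(M) = (-8 + M)*(9 + M)
S = 0 (S = 5*0 = 0)
P(H, V) = 0
-P(m(9), a(7)) = -1*0 = 0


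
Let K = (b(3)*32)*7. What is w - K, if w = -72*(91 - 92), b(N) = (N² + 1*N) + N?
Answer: -3288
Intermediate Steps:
b(N) = N² + 2*N (b(N) = (N² + N) + N = (N + N²) + N = N² + 2*N)
K = 3360 (K = ((3*(2 + 3))*32)*7 = ((3*5)*32)*7 = (15*32)*7 = 480*7 = 3360)
w = 72 (w = -72*(-1) = 72)
w - K = 72 - 1*3360 = 72 - 3360 = -3288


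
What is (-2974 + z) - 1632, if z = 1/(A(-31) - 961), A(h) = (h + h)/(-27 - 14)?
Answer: -181195475/39339 ≈ -4606.0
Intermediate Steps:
A(h) = -2*h/41 (A(h) = (2*h)/(-41) = (2*h)*(-1/41) = -2*h/41)
z = -41/39339 (z = 1/(-2/41*(-31) - 961) = 1/(62/41 - 961) = 1/(-39339/41) = -41/39339 ≈ -0.0010422)
(-2974 + z) - 1632 = (-2974 - 41/39339) - 1632 = -116994227/39339 - 1632 = -181195475/39339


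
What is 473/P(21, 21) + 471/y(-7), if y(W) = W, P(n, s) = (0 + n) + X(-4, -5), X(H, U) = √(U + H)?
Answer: -47473/1050 - 473*I/150 ≈ -45.212 - 3.1533*I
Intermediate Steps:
X(H, U) = √(H + U)
P(n, s) = n + 3*I (P(n, s) = (0 + n) + √(-4 - 5) = n + √(-9) = n + 3*I)
473/P(21, 21) + 471/y(-7) = 473/(21 + 3*I) + 471/(-7) = 473*((21 - 3*I)/450) + 471*(-⅐) = 473*(21 - 3*I)/450 - 471/7 = -471/7 + 473*(21 - 3*I)/450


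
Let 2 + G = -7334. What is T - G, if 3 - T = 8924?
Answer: -1585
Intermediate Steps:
T = -8921 (T = 3 - 1*8924 = 3 - 8924 = -8921)
G = -7336 (G = -2 - 7334 = -7336)
T - G = -8921 - 1*(-7336) = -8921 + 7336 = -1585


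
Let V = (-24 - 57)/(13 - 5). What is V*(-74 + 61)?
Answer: 1053/8 ≈ 131.63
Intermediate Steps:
V = -81/8 ≈ -10.125
V*(-74 + 61) = -81*(-74 + 61)/8 = -81/8*(-13) = 1053/8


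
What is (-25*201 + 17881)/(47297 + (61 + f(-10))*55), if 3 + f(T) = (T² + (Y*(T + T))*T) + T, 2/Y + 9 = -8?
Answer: 218552/920429 ≈ 0.23745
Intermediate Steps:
Y = -2/17 (Y = 2/(-9 - 8) = 2/(-17) = 2*(-1/17) = -2/17 ≈ -0.11765)
f(T) = -3 + T + 13*T²/17 (f(T) = -3 + ((T² + (-2*(T + T)/17)*T) + T) = -3 + ((T² + (-4*T/17)*T) + T) = -3 + ((T² - 4*T²/17) + T) = -3 + (13*T²/17 + T) = -3 + (T + 13*T²/17) = -3 + T + 13*T²/17)
(-25*201 + 17881)/(47297 + (61 + f(-10))*55) = (-25*201 + 17881)/(47297 + (61 + (-3 - 10 + (13/17)*(-10)²))*55) = (-5025 + 17881)/(47297 + (61 + (-3 - 10 + (13/17)*100))*55) = 12856/(47297 + (61 + (-3 - 10 + 1300/17))*55) = 12856/(47297 + (61 + 1079/17)*55) = 12856/(47297 + (2116/17)*55) = 12856/(47297 + 116380/17) = 12856/(920429/17) = 12856*(17/920429) = 218552/920429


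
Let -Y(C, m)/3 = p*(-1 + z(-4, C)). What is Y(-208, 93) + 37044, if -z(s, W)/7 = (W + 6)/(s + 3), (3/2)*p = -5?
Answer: 22894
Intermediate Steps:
p = -10/3 (p = (⅔)*(-5) = -10/3 ≈ -3.3333)
z(s, W) = -7*(6 + W)/(3 + s) (z(s, W) = -7*(W + 6)/(s + 3) = -7*(6 + W)/(3 + s))
Y(C, m) = 410 + 70*C (Y(C, m) = -(-10)*(-1 + 7*(-6 - C)/(3 - 4)) = -(-10)*(-1 + 7*(-6 - C)/(-1)) = -(-10)*(-1 + 7*(-1)*(-6 - C)) = -(-10)*(-1 + (42 + 7*C)) = -(-10)*(41 + 7*C) = -3*(-410/3 - 70*C/3) = 410 + 70*C)
Y(-208, 93) + 37044 = (410 + 70*(-208)) + 37044 = (410 - 14560) + 37044 = -14150 + 37044 = 22894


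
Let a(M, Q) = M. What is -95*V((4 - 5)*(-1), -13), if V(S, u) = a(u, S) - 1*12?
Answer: 2375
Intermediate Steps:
V(S, u) = -12 + u (V(S, u) = u - 1*12 = u - 12 = -12 + u)
-95*V((4 - 5)*(-1), -13) = -95*(-12 - 13) = -95*(-25) = 2375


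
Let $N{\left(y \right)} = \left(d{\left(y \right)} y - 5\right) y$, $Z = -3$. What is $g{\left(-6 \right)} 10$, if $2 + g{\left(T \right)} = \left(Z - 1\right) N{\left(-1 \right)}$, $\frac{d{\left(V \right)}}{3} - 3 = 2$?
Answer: $-820$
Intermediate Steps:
$d{\left(V \right)} = 15$ ($d{\left(V \right)} = 9 + 3 \cdot 2 = 9 + 6 = 15$)
$N{\left(y \right)} = y \left(-5 + 15 y\right)$ ($N{\left(y \right)} = \left(15 y - 5\right) y = \left(-5 + 15 y\right) y = y \left(-5 + 15 y\right)$)
$g{\left(T \right)} = -82$ ($g{\left(T \right)} = -2 + \left(-3 - 1\right) 5 \left(-1\right) \left(-1 + 3 \left(-1\right)\right) = -2 - 4 \cdot 5 \left(-1\right) \left(-1 - 3\right) = -2 - 4 \cdot 5 \left(-1\right) \left(-4\right) = -2 - 80 = -82$)
$g{\left(-6 \right)} 10 = \left(-82\right) 10 = -820$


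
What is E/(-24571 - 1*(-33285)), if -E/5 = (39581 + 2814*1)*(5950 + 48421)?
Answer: -11525292725/8714 ≈ -1.3226e+6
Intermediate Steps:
E = -11525292725 (E = -5*(39581 + 2814*1)*(5950 + 48421) = -5*(39581 + 2814)*54371 = -211975*54371 = -5*2305058545 = -11525292725)
E/(-24571 - 1*(-33285)) = -11525292725/(-24571 - 1*(-33285)) = -11525292725/(-24571 + 33285) = -11525292725/8714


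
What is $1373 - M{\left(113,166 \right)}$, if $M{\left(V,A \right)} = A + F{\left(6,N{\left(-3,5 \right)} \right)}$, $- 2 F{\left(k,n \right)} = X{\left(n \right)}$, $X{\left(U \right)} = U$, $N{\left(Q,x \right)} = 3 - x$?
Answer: $1206$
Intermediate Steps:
$F{\left(k,n \right)} = - \frac{n}{2}$
$M{\left(V,A \right)} = 1 + A$ ($M{\left(V,A \right)} = A - \frac{3 - 5}{2} = A - -1 = A + 1 = 1 + A$)
$1373 - M{\left(113,166 \right)} = 1373 - \left(1 + 166\right) = 1373 - 167 = 1206$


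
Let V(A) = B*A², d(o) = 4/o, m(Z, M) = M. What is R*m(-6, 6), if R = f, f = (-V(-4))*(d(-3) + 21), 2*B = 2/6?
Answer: -944/3 ≈ -314.67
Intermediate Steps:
B = ⅙ (B = (2/6)/2 = (2*(⅙))/2 = (½)*(⅓) = ⅙ ≈ 0.16667)
V(A) = A²/6
f = -472/9 (f = (-(-4)²/6)*(4/(-3) + 21) = (-16/6)*(4*(-⅓) + 21) = (-1*8/3)*(-4/3 + 21) = -8/3*59/3 = -472/9 ≈ -52.444)
R = -472/9 ≈ -52.444
R*m(-6, 6) = -472/9*6 = -944/3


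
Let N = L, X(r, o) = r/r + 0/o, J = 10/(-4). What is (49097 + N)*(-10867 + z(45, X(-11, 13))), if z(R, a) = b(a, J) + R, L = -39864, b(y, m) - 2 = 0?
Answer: -99901060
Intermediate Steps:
J = -5/2 (J = 10*(-¼) = -5/2 ≈ -2.5000)
b(y, m) = 2 (b(y, m) = 2 + 0 = 2)
X(r, o) = 1 (X(r, o) = 1 + 0 = 1)
N = -39864
z(R, a) = 2 + R
(49097 + N)*(-10867 + z(45, X(-11, 13))) = (49097 - 39864)*(-10867 + (2 + 45)) = 9233*(-10867 + 47) = 9233*(-10820) = -99901060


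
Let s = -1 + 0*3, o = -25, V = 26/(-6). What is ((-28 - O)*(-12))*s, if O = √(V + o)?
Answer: -336 - 8*I*√66 ≈ -336.0 - 64.992*I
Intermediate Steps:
V = -13/3 (V = 26*(-⅙) = -13/3 ≈ -4.3333)
O = 2*I*√66/3 (O = √(-13/3 - 25) = √(-88/3) = 2*I*√66/3 ≈ 5.416*I)
s = -1 (s = -1 + 0 = -1)
((-28 - O)*(-12))*s = ((-28 - 2*I*√66/3)*(-12))*(-1) = (336 + 8*I*√66)*(-1) = -336 - 8*I*√66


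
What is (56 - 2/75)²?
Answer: 17623204/5625 ≈ 3133.0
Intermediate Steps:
(56 - 2/75)² = (4198/75)² = 17623204/5625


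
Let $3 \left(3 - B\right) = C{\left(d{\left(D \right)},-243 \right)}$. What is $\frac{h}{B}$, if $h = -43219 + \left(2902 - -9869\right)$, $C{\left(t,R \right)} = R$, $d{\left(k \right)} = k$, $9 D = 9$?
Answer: $- \frac{7612}{21} \approx -362.48$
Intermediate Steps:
$D = 1$ ($D = \frac{1}{9} \cdot 9 = 1$)
$B = 84$ ($B = 3 - -81 = 3 + 81 = 84$)
$h = -30448$ ($h = -43219 + \left(2902 + 9869\right) = -43219 + 12771 = -30448$)
$\frac{h}{B} = - \frac{30448}{84} = \left(-30448\right) \frac{1}{84} = - \frac{7612}{21}$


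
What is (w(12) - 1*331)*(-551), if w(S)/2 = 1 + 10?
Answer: 170259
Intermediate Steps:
w(S) = 22 (w(S) = 2*(1 + 10) = 2*11 = 22)
(w(12) - 1*331)*(-551) = (22 - 1*331)*(-551) = (22 - 331)*(-551) = -309*(-551) = 170259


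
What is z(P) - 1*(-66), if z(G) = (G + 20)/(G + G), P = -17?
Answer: 2241/34 ≈ 65.912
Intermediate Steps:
z(G) = (20 + G)/(2*G) (z(G) = (20 + G)/((2*G)) = (20 + G)*(1/(2*G)) = (20 + G)/(2*G))
z(P) - 1*(-66) = (½)*(20 - 17)/(-17) - 1*(-66) = (½)*(-1/17)*3 + 66 = -3/34 + 66 = 2241/34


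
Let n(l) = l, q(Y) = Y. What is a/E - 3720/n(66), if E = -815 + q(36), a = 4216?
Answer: -529356/8569 ≈ -61.776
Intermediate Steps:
E = -779 (E = -815 + 36 = -779)
a/E - 3720/n(66) = 4216/(-779) - 3720/66 = 4216*(-1/779) - 3720*1/66 = -4216/779 - 620/11 = -529356/8569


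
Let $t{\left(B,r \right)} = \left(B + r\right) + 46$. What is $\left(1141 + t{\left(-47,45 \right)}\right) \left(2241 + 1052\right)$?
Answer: $3902205$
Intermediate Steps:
$t{\left(B,r \right)} = 46 + B + r$
$\left(1141 + t{\left(-47,45 \right)}\right) \left(2241 + 1052\right) = \left(1141 + \left(46 - 47 + 45\right)\right) \left(2241 + 1052\right) = \left(1141 + 44\right) 3293 = 1185 \cdot 3293 = 3902205$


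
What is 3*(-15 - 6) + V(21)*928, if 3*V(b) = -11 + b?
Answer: 9091/3 ≈ 3030.3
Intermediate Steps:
V(b) = -11/3 + b/3 (V(b) = (-11 + b)/3 = -11/3 + b/3)
3*(-15 - 6) + V(21)*928 = 3*(-15 - 6) + (-11/3 + (⅓)*21)*928 = 3*(-21) + (-11/3 + 7)*928 = -63 + (10/3)*928 = -63 + 9280/3 = 9091/3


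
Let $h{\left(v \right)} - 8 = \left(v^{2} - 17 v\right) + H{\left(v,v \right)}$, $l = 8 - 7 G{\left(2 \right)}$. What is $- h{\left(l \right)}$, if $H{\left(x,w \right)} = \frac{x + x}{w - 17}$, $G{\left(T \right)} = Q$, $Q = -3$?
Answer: $- \frac{2165}{6} \approx -360.83$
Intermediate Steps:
$G{\left(T \right)} = -3$
$H{\left(x,w \right)} = \frac{2 x}{-17 + w}$
$l = 29$ ($l = 8 - -21 = 8 + 21 = 29$)
$h{\left(v \right)} = 8 + v^{2} - 17 v + \frac{2 v}{-17 + v}$ ($h{\left(v \right)} = 8 + \left(\left(v^{2} - 17 v\right) + \frac{2 v}{-17 + v}\right) = 8 + \left(v^{2} - 17 v + \frac{2 v}{-17 + v}\right) = 8 + v^{2} - 17 v + \frac{2 v}{-17 + v}$)
$- h{\left(l \right)} = - \frac{-136 + 29^{3} - 34 \cdot 29^{2} + 299 \cdot 29}{-17 + 29} = - \frac{-136 + 24389 - 28594 + 8671}{12} = - \frac{4330}{12} = \left(-1\right) \frac{2165}{6} = - \frac{2165}{6}$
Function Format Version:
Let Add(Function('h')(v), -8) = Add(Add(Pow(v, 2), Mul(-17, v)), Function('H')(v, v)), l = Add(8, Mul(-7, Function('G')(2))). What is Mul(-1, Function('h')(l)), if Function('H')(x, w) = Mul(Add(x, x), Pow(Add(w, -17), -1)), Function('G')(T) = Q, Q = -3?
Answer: Rational(-2165, 6) ≈ -360.83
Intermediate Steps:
Function('G')(T) = -3
Function('H')(x, w) = Mul(2, x, Pow(Add(-17, w), -1)) (Function('H')(x, w) = Mul(Mul(2, x), Pow(Add(-17, w), -1)) = Mul(2, x, Pow(Add(-17, w), -1)))
l = 29 (l = Add(8, Mul(-7, -3)) = Add(8, 21) = 29)
Function('h')(v) = Add(8, Pow(v, 2), Mul(-17, v), Mul(2, v, Pow(Add(-17, v), -1))) (Function('h')(v) = Add(8, Add(Add(Pow(v, 2), Mul(-17, v)), Mul(2, v, Pow(Add(-17, v), -1)))) = Add(8, Add(Pow(v, 2), Mul(-17, v), Mul(2, v, Pow(Add(-17, v), -1)))) = Add(8, Pow(v, 2), Mul(-17, v), Mul(2, v, Pow(Add(-17, v), -1))))
Mul(-1, Function('h')(l)) = Mul(-1, Mul(Pow(Add(-17, 29), -1), Add(-136, Pow(29, 3), Mul(-34, Pow(29, 2)), Mul(299, 29)))) = Mul(-1, Mul(Pow(12, -1), Add(-136, 24389, Mul(-34, 841), 8671))) = Mul(-1, Mul(Rational(1, 12), Add(-136, 24389, -28594, 8671))) = Mul(-1, Mul(Rational(1, 12), 4330)) = Mul(-1, Rational(2165, 6)) = Rational(-2165, 6)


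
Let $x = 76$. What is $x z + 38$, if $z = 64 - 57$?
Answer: $570$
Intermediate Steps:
$z = 7$ ($z = 64 - 57 = 7$)
$x z + 38 = 76 \cdot 7 + 38 = 532 + 38 = 570$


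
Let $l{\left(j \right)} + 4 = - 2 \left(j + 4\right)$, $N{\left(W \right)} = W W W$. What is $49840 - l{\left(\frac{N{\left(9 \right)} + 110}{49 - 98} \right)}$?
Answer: $\frac{2441070}{49} \approx 49818.0$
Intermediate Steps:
$N{\left(W \right)} = W^{3}$ ($N{\left(W \right)} = W^{2} W = W^{3}$)
$l{\left(j \right)} = -12 - 2 j$ ($l{\left(j \right)} = -4 - 2 \left(j + 4\right) = -4 - 2 \left(4 + j\right) = -4 - \left(8 + 2 j\right) = -12 - 2 j$)
$49840 - l{\left(\frac{N{\left(9 \right)} + 110}{49 - 98} \right)} = 49840 - \left(-12 - 2 \frac{9^{3} + 110}{49 - 98}\right) = 49840 - \left(-12 - 2 \frac{729 + 110}{-49}\right) = 49840 - \left(-12 - 2 \cdot 839 \left(- \frac{1}{49}\right)\right) = 49840 - \left(-12 - - \frac{1678}{49}\right) = 49840 - \left(-12 + \frac{1678}{49}\right) = 49840 - \frac{1090}{49} = \frac{2441070}{49}$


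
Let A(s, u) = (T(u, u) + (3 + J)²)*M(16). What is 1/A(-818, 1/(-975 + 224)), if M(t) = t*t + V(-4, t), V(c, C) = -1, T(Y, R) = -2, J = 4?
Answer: 1/11985 ≈ 8.3438e-5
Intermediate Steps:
M(t) = -1 + t² (M(t) = t*t - 1 = t² - 1 = -1 + t²)
A(s, u) = 11985 (A(s, u) = (-2 + (3 + 4)²)*(-1 + 16²) = (-2 + 7²)*(-1 + 256) = (-2 + 49)*255 = 47*255 = 11985)
1/A(-818, 1/(-975 + 224)) = 1/11985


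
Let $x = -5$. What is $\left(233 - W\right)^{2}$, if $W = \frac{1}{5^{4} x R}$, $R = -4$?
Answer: $\frac{8482650425001}{156250000} \approx 54289.0$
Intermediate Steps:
$W = \frac{1}{12500}$ ($W = \frac{1}{5^{4} \left(-5\right) \left(-4\right)} = \frac{1}{625 \left(-5\right) \left(-4\right)} = \frac{1}{\left(-3125\right) \left(-4\right)} = \frac{1}{12500} \approx 8.0 \cdot 10^{-5}$)
$\left(233 - W\right)^{2} = \left(233 - \frac{1}{12500}\right)^{2} = \left(\frac{2912499}{12500}\right)^{2} = \frac{8482650425001}{156250000}$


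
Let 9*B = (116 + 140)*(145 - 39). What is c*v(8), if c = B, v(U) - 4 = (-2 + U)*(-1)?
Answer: -54272/9 ≈ -6030.2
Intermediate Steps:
v(U) = 6 - U (v(U) = 4 + (-2 + U)*(-1) = 4 + (2 - U) = 6 - U)
B = 27136/9 (B = ((116 + 140)*(145 - 39))/9 = (256*106)/9 = (⅑)*27136 = 27136/9 ≈ 3015.1)
c = 27136/9 ≈ 3015.1
c*v(8) = 27136*(6 - 1*8)/9 = 27136*(6 - 8)/9 = (27136/9)*(-2) = -54272/9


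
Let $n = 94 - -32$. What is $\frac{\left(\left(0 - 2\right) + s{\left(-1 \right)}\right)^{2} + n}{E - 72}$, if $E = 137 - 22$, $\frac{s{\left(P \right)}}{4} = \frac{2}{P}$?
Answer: $\frac{226}{43} \approx 5.2558$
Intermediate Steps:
$n = 126$ ($n = 94 + 32 = 126$)
$s{\left(P \right)} = \frac{8}{P}$ ($s{\left(P \right)} = 4 \frac{2}{P} = \frac{8}{P}$)
$E = 115$
$\frac{\left(\left(0 - 2\right) + s{\left(-1 \right)}\right)^{2} + n}{E - 72} = \frac{\left(\left(0 - 2\right) + \frac{8}{-1}\right)^{2} + 126}{115 - 72} = \frac{\left(\left(0 - 2\right) + 8 \left(-1\right)\right)^{2} + 126}{43} = \left(\left(-2 - 8\right)^{2} + 126\right) \frac{1}{43} = \left(\left(-10\right)^{2} + 126\right) \frac{1}{43} = \left(100 + 126\right) \frac{1}{43} = 226 \cdot \frac{1}{43} = \frac{226}{43}$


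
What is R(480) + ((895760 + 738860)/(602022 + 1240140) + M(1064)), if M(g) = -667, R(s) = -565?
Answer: -1133954482/921081 ≈ -1231.1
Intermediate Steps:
R(480) + ((895760 + 738860)/(602022 + 1240140) + M(1064)) = -565 + ((895760 + 738860)/(602022 + 1240140) - 667) = -565 + (1634620/1842162 - 667) = -565 + (1634620*(1/1842162) - 667) = -565 + (817310/921081 - 667) = -565 - 613543717/921081 = -1133954482/921081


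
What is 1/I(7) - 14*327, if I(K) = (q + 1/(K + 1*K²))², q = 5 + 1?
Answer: -519915746/113569 ≈ -4578.0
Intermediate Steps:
q = 6
I(K) = (6 + 1/(K + K²))² (I(K) = (6 + 1/(K + 1*K²))² = (6 + 1/(K + K²))²)
1/I(7) - 14*327 = 1/((1 + 6*7 + 6*7²)²/(7²*(1 + 7)²)) - 14*327 = 1/((1/49)*(1 + 42 + 6*49)²/8²) - 4578 = 1/((1/49)*(1/64)*(1 + 42 + 294)²) - 4578 = 1/((1/49)*(1/64)*337²) - 4578 = 1/((1/49)*(1/64)*113569) - 4578 = 1/(113569/3136) - 4578 = 3136/113569 - 4578 = -519915746/113569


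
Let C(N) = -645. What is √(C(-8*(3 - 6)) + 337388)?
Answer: 121*√23 ≈ 580.30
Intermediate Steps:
√(C(-8*(3 - 6)) + 337388) = √(-645 + 337388) = √336743 = 121*√23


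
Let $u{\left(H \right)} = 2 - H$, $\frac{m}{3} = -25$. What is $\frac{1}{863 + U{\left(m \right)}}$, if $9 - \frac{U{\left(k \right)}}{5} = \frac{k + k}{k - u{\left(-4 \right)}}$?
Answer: $\frac{27}{24266} \approx 0.0011127$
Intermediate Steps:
$m = -75$ ($m = 3 \left(-25\right) = -75$)
$U{\left(k \right)} = 45 - \frac{10 k}{-6 + k}$ ($U{\left(k \right)} = 45 - 5 \frac{k + k}{k - \left(2 - -4\right)} = 45 - 5 \frac{2 k}{k - \left(2 + 4\right)} = 45 - 5 \frac{2 k}{k - 6} = 45 - 5 \frac{2 k}{-6 + k} = 45 - \frac{10 k}{-6 + k}$)
$\frac{1}{863 + U{\left(m \right)}} = \frac{1}{863 + \frac{5 \left(-54 + 7 \left(-75\right)\right)}{-6 - 75}} = \frac{1}{863 + \frac{5 \left(-54 - 525\right)}{-81}} = \frac{1}{863 + 5 \left(- \frac{1}{81}\right) \left(-579\right)} = \frac{1}{863 + \frac{965}{27}} = \frac{1}{\frac{24266}{27}} = \frac{27}{24266}$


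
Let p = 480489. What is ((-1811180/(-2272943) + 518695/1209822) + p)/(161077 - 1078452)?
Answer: -1321279144121824739/2522649557283186750 ≈ -0.52377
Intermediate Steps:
((-1811180/(-2272943) + 518695/1209822) + p)/(161077 - 1078452) = ((-1811180/(-2272943) + 518695/1209822) + 480489)/(161077 - 1078452) = ((-1811180*(-1/2272943) + 518695*(1/1209822)) + 480489)/(-917375) = ((1811180/2272943 + 518695/1209822) + 480489)*(-1/917375) = (3370169579345/2749856446146 + 480489)*(-1/917375) = (1321279144121824739/2749856446146)*(-1/917375) = -1321279144121824739/2522649557283186750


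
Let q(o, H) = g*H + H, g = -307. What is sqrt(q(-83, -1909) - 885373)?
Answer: I*sqrt(301219) ≈ 548.83*I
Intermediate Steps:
q(o, H) = -306*H (q(o, H) = -307*H + H = -306*H)
sqrt(q(-83, -1909) - 885373) = sqrt(-306*(-1909) - 885373) = sqrt(584154 - 885373) = sqrt(-301219) = I*sqrt(301219)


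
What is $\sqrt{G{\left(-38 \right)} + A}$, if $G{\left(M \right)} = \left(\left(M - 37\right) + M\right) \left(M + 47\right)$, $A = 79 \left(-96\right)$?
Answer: $i \sqrt{8601} \approx 92.742 i$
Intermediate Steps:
$A = -7584$
$G{\left(M \right)} = \left(-37 + 2 M\right) \left(47 + M\right)$ ($G{\left(M \right)} = \left(\left(-37 + M\right) + M\right) \left(47 + M\right) = \left(-37 + 2 M\right) \left(47 + M\right)$)
$\sqrt{G{\left(-38 \right)} + A} = \sqrt{\left(-1739 + 2 \left(-38\right)^{2} + 57 \left(-38\right)\right) - 7584} = \sqrt{\left(-1739 + 2 \cdot 1444 - 2166\right) - 7584} = \sqrt{\left(-1739 + 2888 - 2166\right) - 7584} = \sqrt{-1017 - 7584} = \sqrt{-8601} = i \sqrt{8601}$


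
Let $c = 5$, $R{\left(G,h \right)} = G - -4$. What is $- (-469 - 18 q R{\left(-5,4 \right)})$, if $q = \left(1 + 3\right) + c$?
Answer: $307$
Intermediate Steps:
$R{\left(G,h \right)} = 4 + G$ ($R{\left(G,h \right)} = G + 4 = 4 + G$)
$q = 9$ ($q = \left(1 + 3\right) + 5 = 4 + 5 = 9$)
$- (-469 - 18 q R{\left(-5,4 \right)}) = - (-469 - 18 \cdot 9 \left(4 - 5\right)) = - (-469 - 162 \left(-1\right)) = - (-469 - -162) = - (-469 + 162) = \left(-1\right) \left(-307\right) = 307$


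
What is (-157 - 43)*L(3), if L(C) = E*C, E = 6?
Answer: -3600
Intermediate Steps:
L(C) = 6*C
(-157 - 43)*L(3) = (-157 - 43)*(6*3) = -200*18 = -3600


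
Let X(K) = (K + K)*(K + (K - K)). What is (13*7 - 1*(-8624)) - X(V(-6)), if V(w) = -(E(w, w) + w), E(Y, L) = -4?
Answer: 8515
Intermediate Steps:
V(w) = 4 - w (V(w) = -(-4 + w) = 4 - w)
X(K) = 2*K**2 (X(K) = (2*K)*(K + 0) = (2*K)*K = 2*K**2)
(13*7 - 1*(-8624)) - X(V(-6)) = (13*7 - 1*(-8624)) - 2*(4 - 1*(-6))**2 = (91 + 8624) - 2*(4 + 6)**2 = 8715 - 2*10**2 = 8715 - 2*100 = 8715 - 1*200 = 8715 - 200 = 8515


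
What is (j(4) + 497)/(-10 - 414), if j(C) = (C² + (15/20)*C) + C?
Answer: -65/53 ≈ -1.2264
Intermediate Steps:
j(C) = C² + 7*C/4 (j(C) = (C² + (15*(1/20))*C) + C = (C² + 3*C/4) + C = C² + 7*C/4)
(j(4) + 497)/(-10 - 414) = ((¼)*4*(7 + 4*4) + 497)/(-10 - 414) = ((¼)*4*(7 + 16) + 497)/(-424) = ((¼)*4*23 + 497)*(-1/424) = (23 + 497)*(-1/424) = 520*(-1/424) = -65/53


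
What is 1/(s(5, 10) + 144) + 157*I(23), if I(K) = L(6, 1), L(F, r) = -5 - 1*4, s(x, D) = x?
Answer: -210536/149 ≈ -1413.0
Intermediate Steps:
L(F, r) = -9 (L(F, r) = -5 - 4 = -9)
I(K) = -9
1/(s(5, 10) + 144) + 157*I(23) = 1/(5 + 144) + 157*(-9) = 1/149 - 1413 = -210536/149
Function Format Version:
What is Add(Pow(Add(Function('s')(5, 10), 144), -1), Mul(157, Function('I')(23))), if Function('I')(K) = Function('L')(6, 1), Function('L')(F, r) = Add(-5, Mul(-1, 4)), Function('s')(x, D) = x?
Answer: Rational(-210536, 149) ≈ -1413.0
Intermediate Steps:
Function('L')(F, r) = -9 (Function('L')(F, r) = Add(-5, -4) = -9)
Function('I')(K) = -9
Add(Pow(Add(Function('s')(5, 10), 144), -1), Mul(157, Function('I')(23))) = Add(Pow(Add(5, 144), -1), Mul(157, -9)) = Add(Pow(149, -1), -1413) = Add(Rational(1, 149), -1413) = Rational(-210536, 149)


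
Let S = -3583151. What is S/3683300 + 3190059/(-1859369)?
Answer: -18412344206419/6848613837700 ≈ -2.6885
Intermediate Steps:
S/3683300 + 3190059/(-1859369) = -3583151/3683300 + 3190059/(-1859369) = -3583151*1/3683300 + 3190059*(-1/1859369) = -3583151/3683300 - 3190059/1859369 = -18412344206419/6848613837700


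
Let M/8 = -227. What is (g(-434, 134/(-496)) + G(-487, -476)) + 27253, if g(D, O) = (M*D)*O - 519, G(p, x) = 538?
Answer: -185654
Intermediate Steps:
M = -1816 (M = 8*(-227) = -1816)
g(D, O) = -519 - 1816*D*O (g(D, O) = (-1816*D)*O - 519 = -1816*D*O - 519 = -519 - 1816*D*O)
(g(-434, 134/(-496)) + G(-487, -476)) + 27253 = ((-519 - 1816*(-434)*134/(-496)) + 538) + 27253 = ((-519 - 1816*(-434)*134*(-1/496)) + 538) + 27253 = ((-519 - 1816*(-434)*(-67/248)) + 538) + 27253 = ((-519 - 212926) + 538) + 27253 = (-213445 + 538) + 27253 = -212907 + 27253 = -185654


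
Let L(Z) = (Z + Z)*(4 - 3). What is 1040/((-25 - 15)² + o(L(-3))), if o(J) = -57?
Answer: 1040/1543 ≈ 0.67401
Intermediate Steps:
L(Z) = 2*Z (L(Z) = (2*Z)*1 = 2*Z)
1040/((-25 - 15)² + o(L(-3))) = 1040/((-25 - 15)² - 57) = 1040/((-40)² - 57) = 1040/(1600 - 57) = 1040/1543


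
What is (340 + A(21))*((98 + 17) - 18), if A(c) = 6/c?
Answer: 231054/7 ≈ 33008.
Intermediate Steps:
(340 + A(21))*((98 + 17) - 18) = (340 + 6/21)*((98 + 17) - 18) = (340 + 6*(1/21))*(115 - 18) = (340 + 2/7)*97 = (2382/7)*97 = 231054/7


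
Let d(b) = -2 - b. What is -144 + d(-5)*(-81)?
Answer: -387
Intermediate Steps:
-144 + d(-5)*(-81) = -144 + (-2 - 1*(-5))*(-81) = -144 + (-2 + 5)*(-81) = -144 + 3*(-81) = -144 - 243 = -387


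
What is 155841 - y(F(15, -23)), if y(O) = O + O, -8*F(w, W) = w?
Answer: 623379/4 ≈ 1.5584e+5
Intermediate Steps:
F(w, W) = -w/8
y(O) = 2*O
155841 - y(F(15, -23)) = 155841 - 2*(-1/8*15) = 155841 - 2*(-15)/8 = 155841 - 1*(-15/4) = 155841 + 15/4 = 623379/4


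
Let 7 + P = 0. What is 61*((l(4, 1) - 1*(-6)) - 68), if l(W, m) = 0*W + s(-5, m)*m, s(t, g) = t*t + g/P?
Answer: -15860/7 ≈ -2265.7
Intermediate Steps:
P = -7 (P = -7 + 0 = -7)
s(t, g) = t² - g/7 (s(t, g) = t*t + g/(-7) = t² - g/7)
l(W, m) = m*(25 - m/7) (l(W, m) = 0*W + ((-5)² - m/7)*m = 0 + (25 - m/7)*m = 0 + m*(25 - m/7) = m*(25 - m/7))
61*((l(4, 1) - 1*(-6)) - 68) = 61*(((⅐)*1*(175 - 1*1) - 1*(-6)) - 68) = 61*(((⅐)*1*(175 - 1) + 6) - 68) = 61*(((⅐)*1*174 + 6) - 68) = 61*((174/7 + 6) - 68) = 61*(216/7 - 68) = 61*(-260/7) = -15860/7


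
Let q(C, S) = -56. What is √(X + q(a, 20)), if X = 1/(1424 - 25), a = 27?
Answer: I*√109601857/1399 ≈ 7.4833*I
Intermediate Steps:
X = 1/1399 ≈ 0.00071480
√(X + q(a, 20)) = √(1/1399 - 56) = √(-78343/1399) = I*√109601857/1399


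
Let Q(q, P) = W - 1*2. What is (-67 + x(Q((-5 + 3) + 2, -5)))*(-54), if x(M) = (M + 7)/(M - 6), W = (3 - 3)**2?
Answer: 14607/4 ≈ 3651.8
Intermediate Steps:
W = 0 (W = 0**2 = 0)
Q(q, P) = -2 (Q(q, P) = 0 - 1*2 = 0 - 2 = -2)
x(M) = (7 + M)/(-6 + M)
(-67 + x(Q((-5 + 3) + 2, -5)))*(-54) = (-67 + (7 - 2)/(-6 - 2))*(-54) = (-67 + 5/(-8))*(-54) = (-67 - 1/8*5)*(-54) = (-67 - 5/8)*(-54) = -541/8*(-54) = 14607/4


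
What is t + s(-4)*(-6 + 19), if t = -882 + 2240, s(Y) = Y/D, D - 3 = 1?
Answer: 1345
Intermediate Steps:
D = 4 (D = 3 + 1 = 4)
s(Y) = Y/4
t = 1358
t + s(-4)*(-6 + 19) = 1358 + ((1/4)*(-4))*(-6 + 19) = 1358 - 1*13 = 1358 - 13 = 1345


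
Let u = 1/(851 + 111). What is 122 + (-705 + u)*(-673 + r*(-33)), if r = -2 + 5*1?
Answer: 261847356/481 ≈ 5.4438e+5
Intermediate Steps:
r = 3 (r = -2 + 5 = 3)
u = 1/962 ≈ 0.0010395
122 + (-705 + u)*(-673 + r*(-33)) = 122 + (-705 + 1/962)*(-673 + 3*(-33)) = 122 - 678209*(-673 - 99)/962 = 122 - 678209/962*(-772) = 122 + 261788674/481 = 261847356/481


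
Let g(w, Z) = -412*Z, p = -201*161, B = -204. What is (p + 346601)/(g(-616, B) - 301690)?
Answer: -157120/108821 ≈ -1.4438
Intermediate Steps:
p = -32361
(p + 346601)/(g(-616, B) - 301690) = (-32361 + 346601)/(-412*(-204) - 301690) = 314240/(84048 - 301690) = 314240/(-217642) = 314240*(-1/217642) = -157120/108821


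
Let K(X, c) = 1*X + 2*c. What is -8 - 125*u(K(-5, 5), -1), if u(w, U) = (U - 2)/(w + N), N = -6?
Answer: -383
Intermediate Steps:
K(X, c) = X + 2*c
u(w, U) = (-2 + U)/(-6 + w) (u(w, U) = (U - 2)/(w - 6) = (-2 + U)/(-6 + w))
-8 - 125*u(K(-5, 5), -1) = -8 - 125*(-2 - 1)/(-6 + (-5 + 2*5)) = -8 - 125*(-3)/(-6 + (-5 + 10)) = -8 - 125*(-3)/(-6 + 5) = -8 - 125*(-3)/(-1) = -8 - (-125)*(-3) = -8 - 125*3 = -8 - 375 = -383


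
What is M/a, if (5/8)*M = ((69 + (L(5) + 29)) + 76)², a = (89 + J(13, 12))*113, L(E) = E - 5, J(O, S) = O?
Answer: 40368/9605 ≈ 4.2028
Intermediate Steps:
L(E) = -5 + E
a = 11526 (a = (89 + 13)*113 = 102*113 = 11526)
M = 242208/5 (M = 8*((69 + ((-5 + 5) + 29)) + 76)²/5 = 8*((69 + (0 + 29)) + 76)²/5 = 8*((69 + 29) + 76)²/5 = 8*(98 + 76)²/5 = (8/5)*174² = (8/5)*30276 = 242208/5 ≈ 48442.)
M/a = (242208/5)/11526 = (242208/5)*(1/11526) = 40368/9605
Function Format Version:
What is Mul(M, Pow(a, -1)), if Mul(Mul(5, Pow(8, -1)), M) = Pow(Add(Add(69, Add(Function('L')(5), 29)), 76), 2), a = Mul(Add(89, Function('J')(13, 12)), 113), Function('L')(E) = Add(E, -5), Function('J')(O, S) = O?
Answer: Rational(40368, 9605) ≈ 4.2028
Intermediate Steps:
Function('L')(E) = Add(-5, E)
a = 11526 (a = Mul(Add(89, 13), 113) = Mul(102, 113) = 11526)
M = Rational(242208, 5) (M = Mul(Rational(8, 5), Pow(Add(Add(69, Add(Add(-5, 5), 29)), 76), 2)) = Mul(Rational(8, 5), Pow(Add(Add(69, Add(0, 29)), 76), 2)) = Mul(Rational(8, 5), Pow(Add(Add(69, 29), 76), 2)) = Mul(Rational(8, 5), Pow(Add(98, 76), 2)) = Mul(Rational(8, 5), Pow(174, 2)) = Mul(Rational(8, 5), 30276) = Rational(242208, 5) ≈ 48442.)
Mul(M, Pow(a, -1)) = Mul(Rational(242208, 5), Pow(11526, -1)) = Mul(Rational(242208, 5), Rational(1, 11526)) = Rational(40368, 9605)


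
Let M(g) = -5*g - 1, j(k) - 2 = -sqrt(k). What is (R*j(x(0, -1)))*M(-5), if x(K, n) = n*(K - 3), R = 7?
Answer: 336 - 168*sqrt(3) ≈ 45.015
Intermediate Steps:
x(K, n) = n*(-3 + K)
j(k) = 2 - sqrt(k)
M(g) = -1 - 5*g
(R*j(x(0, -1)))*M(-5) = (7*(2 - sqrt(-(-3 + 0))))*(-1 - 5*(-5)) = (7*(2 - sqrt(-1*(-3))))*(-1 + 25) = (7*(2 - sqrt(3)))*24 = (14 - 7*sqrt(3))*24 = 336 - 168*sqrt(3)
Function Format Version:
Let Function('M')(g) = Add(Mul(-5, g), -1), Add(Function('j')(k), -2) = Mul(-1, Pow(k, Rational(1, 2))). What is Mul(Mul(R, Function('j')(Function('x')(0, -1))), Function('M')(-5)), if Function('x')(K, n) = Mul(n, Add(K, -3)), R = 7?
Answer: Add(336, Mul(-168, Pow(3, Rational(1, 2)))) ≈ 45.015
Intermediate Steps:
Function('x')(K, n) = Mul(n, Add(-3, K))
Function('j')(k) = Add(2, Mul(-1, Pow(k, Rational(1, 2))))
Function('M')(g) = Add(-1, Mul(-5, g))
Mul(Mul(R, Function('j')(Function('x')(0, -1))), Function('M')(-5)) = Mul(Mul(7, Add(2, Mul(-1, Pow(Mul(-1, Add(-3, 0)), Rational(1, 2))))), Add(-1, Mul(-5, -5))) = Mul(Mul(7, Add(2, Mul(-1, Pow(Mul(-1, -3), Rational(1, 2))))), Add(-1, 25)) = Mul(Mul(7, Add(2, Mul(-1, Pow(3, Rational(1, 2))))), 24) = Mul(Add(14, Mul(-7, Pow(3, Rational(1, 2)))), 24) = Add(336, Mul(-168, Pow(3, Rational(1, 2))))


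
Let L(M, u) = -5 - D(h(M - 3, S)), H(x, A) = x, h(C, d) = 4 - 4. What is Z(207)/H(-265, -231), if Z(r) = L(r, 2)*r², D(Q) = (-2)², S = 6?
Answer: 385641/265 ≈ 1455.3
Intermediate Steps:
h(C, d) = 0
D(Q) = 4
L(M, u) = -9 (L(M, u) = -5 - 1*4 = -5 - 4 = -9)
Z(r) = -9*r²
Z(207)/H(-265, -231) = -9*207²/(-265) = -9*42849*(-1/265) = -385641*(-1/265) = 385641/265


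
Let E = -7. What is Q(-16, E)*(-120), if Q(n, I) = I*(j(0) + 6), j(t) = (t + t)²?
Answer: 5040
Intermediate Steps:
j(t) = 4*t² (j(t) = (2*t)² = 4*t²)
Q(n, I) = 6*I (Q(n, I) = I*(4*0² + 6) = I*(4*0 + 6) = I*(0 + 6) = I*6 = 6*I)
Q(-16, E)*(-120) = (6*(-7))*(-120) = -42*(-120) = 5040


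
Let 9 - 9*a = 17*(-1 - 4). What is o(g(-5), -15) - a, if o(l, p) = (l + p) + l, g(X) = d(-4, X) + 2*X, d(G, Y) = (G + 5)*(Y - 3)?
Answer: -553/9 ≈ -61.444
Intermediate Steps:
d(G, Y) = (-3 + Y)*(5 + G) (d(G, Y) = (5 + G)*(-3 + Y) = (-3 + Y)*(5 + G))
a = 94/9 (a = 1 - 17*(-1 - 4)/9 = 1 - 17*(-5)/9 = 1 - 1/9*(-85) = 1 + 85/9 = 94/9 ≈ 10.444)
g(X) = -3 + 3*X (g(X) = (-15 - 3*(-4) + 5*X - 4*X) + 2*X = (-15 + 12 + 5*X - 4*X) + 2*X = (-3 + X) + 2*X = -3 + 3*X)
o(l, p) = p + 2*l
o(g(-5), -15) - a = (-15 + 2*(-3 + 3*(-5))) - 1*94/9 = (-15 + 2*(-3 - 15)) - 94/9 = (-15 + 2*(-18)) - 94/9 = (-15 - 36) - 94/9 = -51 - 94/9 = -553/9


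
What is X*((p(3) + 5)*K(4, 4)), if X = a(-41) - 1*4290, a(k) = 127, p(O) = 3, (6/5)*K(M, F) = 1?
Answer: -83260/3 ≈ -27753.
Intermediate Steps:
K(M, F) = ⅚ (K(M, F) = (⅚)*1 = ⅚)
X = -4163 (X = 127 - 1*4290 = 127 - 4290 = -4163)
X*((p(3) + 5)*K(4, 4)) = -4163*(3 + 5)*5/6 = -33304*5/6 = -4163*20/3 = -83260/3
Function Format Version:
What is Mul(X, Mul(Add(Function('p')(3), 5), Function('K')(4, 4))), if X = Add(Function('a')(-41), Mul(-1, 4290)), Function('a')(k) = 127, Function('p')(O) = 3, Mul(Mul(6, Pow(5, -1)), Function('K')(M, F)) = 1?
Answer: Rational(-83260, 3) ≈ -27753.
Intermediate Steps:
Function('K')(M, F) = Rational(5, 6) (Function('K')(M, F) = Mul(Rational(5, 6), 1) = Rational(5, 6))
X = -4163 (X = Add(127, Mul(-1, 4290)) = Add(127, -4290) = -4163)
Mul(X, Mul(Add(Function('p')(3), 5), Function('K')(4, 4))) = Mul(-4163, Mul(Add(3, 5), Rational(5, 6))) = Mul(-4163, Mul(8, Rational(5, 6))) = Mul(-4163, Rational(20, 3)) = Rational(-83260, 3)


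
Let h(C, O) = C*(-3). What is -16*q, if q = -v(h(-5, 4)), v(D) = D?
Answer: 240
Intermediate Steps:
h(C, O) = -3*C
q = -15 (q = -(-3)*(-5) = -1*15 = -15)
-16*q = -16*(-15) = 240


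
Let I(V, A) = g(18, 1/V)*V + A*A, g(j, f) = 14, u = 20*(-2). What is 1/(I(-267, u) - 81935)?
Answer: -1/84073 ≈ -1.1894e-5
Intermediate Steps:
u = -40
I(V, A) = A² + 14*V (I(V, A) = 14*V + A*A = 14*V + A² = A² + 14*V)
1/(I(-267, u) - 81935) = 1/(((-40)² + 14*(-267)) - 81935) = 1/((1600 - 3738) - 81935) = 1/(-2138 - 81935) = 1/(-84073) = -1/84073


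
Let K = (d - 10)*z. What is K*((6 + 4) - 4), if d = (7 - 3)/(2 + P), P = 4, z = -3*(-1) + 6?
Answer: -504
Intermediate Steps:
z = 9 (z = 3 + 6 = 9)
d = ⅔ (d = (7 - 3)/(2 + 4) = 4/6 = 4*(⅙) = ⅔ ≈ 0.66667)
K = -84 (K = (⅔ - 10)*9 = -28/3*9 = -84)
K*((6 + 4) - 4) = -84*((6 + 4) - 4) = -84*(10 - 4) = -84*6 = -504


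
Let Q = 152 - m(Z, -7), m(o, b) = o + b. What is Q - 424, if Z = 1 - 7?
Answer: -259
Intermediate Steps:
Z = -6
m(o, b) = b + o
Q = 165 (Q = 152 - (-7 - 6) = 152 - 1*(-13) = 152 + 13 = 165)
Q - 424 = 165 - 424 = -259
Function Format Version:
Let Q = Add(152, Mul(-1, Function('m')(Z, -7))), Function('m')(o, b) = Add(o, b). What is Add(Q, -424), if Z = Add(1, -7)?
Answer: -259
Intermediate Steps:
Z = -6
Function('m')(o, b) = Add(b, o)
Q = 165 (Q = Add(152, Mul(-1, Add(-7, -6))) = Add(152, Mul(-1, -13)) = Add(152, 13) = 165)
Add(Q, -424) = Add(165, -424) = -259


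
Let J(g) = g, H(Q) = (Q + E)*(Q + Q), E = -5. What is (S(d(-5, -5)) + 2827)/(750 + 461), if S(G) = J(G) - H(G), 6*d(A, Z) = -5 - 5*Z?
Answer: 25573/10899 ≈ 2.3464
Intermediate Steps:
H(Q) = 2*Q*(-5 + Q) (H(Q) = (Q - 5)*(Q + Q) = (-5 + Q)*(2*Q) = 2*Q*(-5 + Q))
d(A, Z) = -5/6 - 5*Z/6 (d(A, Z) = (-5 - 5*Z)/6 = -5/6 - 5*Z/6)
S(G) = G - 2*G*(-5 + G)
(S(d(-5, -5)) + 2827)/(750 + 461) = ((-5/6 - 5/6*(-5))*(11 - 2*(-5/6 - 5/6*(-5))) + 2827)/(750 + 461) = ((-5/6 + 25/6)*(11 - 2*(-5/6 + 25/6)) + 2827)/1211 = (10*(11 - 2*10/3)/3 + 2827)*(1/1211) = (10*(11 - 20/3)/3 + 2827)*(1/1211) = ((10/3)*(13/3) + 2827)*(1/1211) = (130/9 + 2827)*(1/1211) = (25573/9)*(1/1211) = 25573/10899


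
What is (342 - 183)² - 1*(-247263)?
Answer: 272544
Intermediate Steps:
(342 - 183)² - 1*(-247263) = 159² + 247263 = 25281 + 247263 = 272544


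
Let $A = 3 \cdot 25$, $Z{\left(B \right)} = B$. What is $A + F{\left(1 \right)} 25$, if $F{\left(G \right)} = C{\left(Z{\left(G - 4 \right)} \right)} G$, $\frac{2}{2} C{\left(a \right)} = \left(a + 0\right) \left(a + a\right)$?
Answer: $525$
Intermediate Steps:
$C{\left(a \right)} = 2 a^{2}$ ($C{\left(a \right)} = \left(a + 0\right) \left(a + a\right) = a 2 a = 2 a^{2}$)
$A = 75$
$F{\left(G \right)} = 2 G \left(-4 + G\right)^{2}$ ($F{\left(G \right)} = 2 \left(G - 4\right)^{2} G = 2 \left(-4 + G\right)^{2} G = 2 G \left(-4 + G\right)^{2}$)
$A + F{\left(1 \right)} 25 = 75 + 2 \cdot 1 \left(-4 + 1\right)^{2} \cdot 25 = 75 + 2 \cdot 1 \left(-3\right)^{2} \cdot 25 = 75 + 2 \cdot 1 \cdot 9 \cdot 25 = 75 + 18 \cdot 25 = 75 + 450 = 525$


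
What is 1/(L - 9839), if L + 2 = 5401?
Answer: -1/4440 ≈ -0.00022523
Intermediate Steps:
L = 5399 (L = -2 + 5401 = 5399)
1/(L - 9839) = 1/(5399 - 9839) = 1/(-4440) = -1/4440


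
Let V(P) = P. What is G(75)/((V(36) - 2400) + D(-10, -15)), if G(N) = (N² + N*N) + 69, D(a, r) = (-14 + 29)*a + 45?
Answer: -3773/823 ≈ -4.5844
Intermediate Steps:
D(a, r) = 45 + 15*a (D(a, r) = 15*a + 45 = 45 + 15*a)
G(N) = 69 + 2*N² (G(N) = (N² + N²) + 69 = 2*N² + 69 = 69 + 2*N²)
G(75)/((V(36) - 2400) + D(-10, -15)) = (69 + 2*75²)/((36 - 2400) + (45 + 15*(-10))) = (69 + 2*5625)/(-2364 + (45 - 150)) = (69 + 11250)/(-2364 - 105) = 11319/(-2469) = 11319*(-1/2469) = -3773/823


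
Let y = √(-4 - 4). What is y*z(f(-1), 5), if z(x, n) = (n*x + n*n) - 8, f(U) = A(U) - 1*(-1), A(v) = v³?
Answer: 34*I*√2 ≈ 48.083*I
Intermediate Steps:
f(U) = 1 + U³ (f(U) = U³ - 1*(-1) = U³ + 1 = 1 + U³)
z(x, n) = -8 + n² + n*x (z(x, n) = (n*x + n²) - 8 = (n² + n*x) - 8 = -8 + n² + n*x)
y = 2*I*√2 (y = √(-8) = 2*I*√2 ≈ 2.8284*I)
y*z(f(-1), 5) = (2*I*√2)*(-8 + 5² + 5*(1 + (-1)³)) = (2*I*√2)*(-8 + 25 + 5*(1 - 1)) = (2*I*√2)*(-8 + 25 + 5*0) = (2*I*√2)*(-8 + 25 + 0) = (2*I*√2)*17 = 34*I*√2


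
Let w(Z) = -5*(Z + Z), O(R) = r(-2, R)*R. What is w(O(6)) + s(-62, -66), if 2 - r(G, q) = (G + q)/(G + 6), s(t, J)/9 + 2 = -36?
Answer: -402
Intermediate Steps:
s(t, J) = -342 (s(t, J) = -18 + 9*(-36) = -18 - 324 = -342)
r(G, q) = 2 - (G + q)/(6 + G) (r(G, q) = 2 - (G + q)/(G + 6) = 2 - (G + q)/(6 + G))
O(R) = R*(5/2 - R/4) (O(R) = ((12 - 2 - R)/(6 - 2))*R = ((10 - R)/4)*R = (5/2 - R/4)*R = R*(5/2 - R/4))
w(Z) = -10*Z
w(O(6)) + s(-62, -66) = -5*6*(10 - 1*6)/2 - 342 = -5*6*(10 - 6)/2 - 342 = -5*6*4/2 - 342 = -10*6 - 342 = -60 - 342 = -402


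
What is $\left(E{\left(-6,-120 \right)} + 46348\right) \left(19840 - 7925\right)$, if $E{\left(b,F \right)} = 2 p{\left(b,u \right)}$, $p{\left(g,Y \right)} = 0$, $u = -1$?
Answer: $552236420$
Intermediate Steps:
$E{\left(b,F \right)} = 0$ ($E{\left(b,F \right)} = 2 \cdot 0 = 0$)
$\left(E{\left(-6,-120 \right)} + 46348\right) \left(19840 - 7925\right) = \left(0 + 46348\right) \left(19840 - 7925\right) = 46348 \cdot 11915 = 552236420$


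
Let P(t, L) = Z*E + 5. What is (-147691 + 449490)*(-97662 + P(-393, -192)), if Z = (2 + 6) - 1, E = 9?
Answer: -29453771606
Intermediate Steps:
Z = 7 (Z = 8 - 1 = 7)
P(t, L) = 68 (P(t, L) = 7*9 + 5 = 63 + 5 = 68)
(-147691 + 449490)*(-97662 + P(-393, -192)) = (-147691 + 449490)*(-97662 + 68) = 301799*(-97594) = -29453771606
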